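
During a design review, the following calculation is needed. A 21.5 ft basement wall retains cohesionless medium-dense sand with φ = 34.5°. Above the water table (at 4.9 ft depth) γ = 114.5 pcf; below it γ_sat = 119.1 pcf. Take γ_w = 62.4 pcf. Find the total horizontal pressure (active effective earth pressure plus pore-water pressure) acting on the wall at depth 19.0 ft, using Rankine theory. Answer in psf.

1260 psf

K_a = (1 − sin φ)/(1 + sin φ) = 0.2768.
γ' = 119.1 − 62.4 = 56.70 pcf.
Effective vertical stress at 19.0 ft: σ'_v = 114.5×4.9 + 56.70×14.1 = 1361 psf.
σ'_h = K_a σ'_v = 0.2768 × 1361 = 376.6 psf; u = γ_w × 14.1 = 879.8 psf.
Total σ_h = 376.6 + 879.8 = 1256 psf.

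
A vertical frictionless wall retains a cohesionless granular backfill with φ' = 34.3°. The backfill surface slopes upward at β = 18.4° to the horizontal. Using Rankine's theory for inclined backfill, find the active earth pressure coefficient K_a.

K_a = cos β · (cos β − √(cos²β − cos²φ)) / (cos β + √(cos²β − cos²φ)).
cos β = 0.9489, cos φ = 0.8261, √(cos²β − cos²φ) = 0.4668.
K_a = 0.9489 × (0.9489 − 0.4668)/(0.9489 + 0.4668) = 0.3231.

0.323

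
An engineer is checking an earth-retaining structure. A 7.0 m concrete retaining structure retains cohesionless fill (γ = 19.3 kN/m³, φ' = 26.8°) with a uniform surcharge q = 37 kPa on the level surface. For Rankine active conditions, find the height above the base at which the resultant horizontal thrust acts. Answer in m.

2.75 m

K_a = 0.3785.
Triangular part P₁ = ½K_aγH² = 179.0 at H/3 = 2.333 m; rectangular part P₂ = K_a q H = 98.03 at H/2 = 3.500 m.
ȳ = (P₁·2.333 + P₂·3.500)/(P₁+P₂) = 2.746 m.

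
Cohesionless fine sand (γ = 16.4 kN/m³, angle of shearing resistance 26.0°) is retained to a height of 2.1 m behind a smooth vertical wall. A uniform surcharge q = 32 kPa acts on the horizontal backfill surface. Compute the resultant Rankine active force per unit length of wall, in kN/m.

K_a = tan²(45° − φ/2) = 0.3905.
Soil triangle: ½ K_a γ H² = 0.5×0.3905×16.4×2.1² = 14.12 kN/m.
Surcharge rectangle: K_a q H = 0.3905×32×2.1 = 26.24 kN/m.
Total = 14.12 + 26.24 = 40.36 kN/m.

40.4 kN/m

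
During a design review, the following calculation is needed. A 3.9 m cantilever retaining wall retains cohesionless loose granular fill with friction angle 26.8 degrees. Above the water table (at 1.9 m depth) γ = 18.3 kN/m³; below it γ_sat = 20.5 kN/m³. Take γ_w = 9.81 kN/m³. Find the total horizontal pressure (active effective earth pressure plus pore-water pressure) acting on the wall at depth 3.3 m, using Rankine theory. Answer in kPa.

32.6 kPa

K_a = (1 − sin φ)/(1 + sin φ) = 0.3785.
γ' = 20.5 − 9.81 = 10.69 kN/m³.
Effective vertical stress at 3.3 m: σ'_v = 18.3×1.9 + 10.69×1.40 = 49.74 kPa.
σ'_h = K_a σ'_v = 0.3785 × 49.74 = 18.82 kPa; u = γ_w × 1.40 = 13.73 kPa.
Total σ_h = 18.82 + 13.73 = 32.56 kPa.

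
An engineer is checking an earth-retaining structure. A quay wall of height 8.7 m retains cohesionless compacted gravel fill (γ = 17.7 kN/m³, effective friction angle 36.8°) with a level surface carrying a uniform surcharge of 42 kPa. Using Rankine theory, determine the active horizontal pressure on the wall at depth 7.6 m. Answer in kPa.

44.3 kPa

K_a = (1 − sin φ)/(1 + sin φ) = 0.2508.
σ_v = γz + q = 17.7 × 7.6 + 42 = 176.5 kPa.
σ_h = K_a σ_v = 0.2508 × 176.5 = 44.26 kPa.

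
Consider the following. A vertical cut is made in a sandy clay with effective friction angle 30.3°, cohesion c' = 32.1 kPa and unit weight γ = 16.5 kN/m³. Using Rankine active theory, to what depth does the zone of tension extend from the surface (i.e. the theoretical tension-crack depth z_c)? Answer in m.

6.78 m

K_a = tan²(45° − 30.3°/2) = 0.3293; √K_a = 0.5739.
The active pressure is zero where K_a γ z = 2c√K_a, so z_c = 2c/(γ√K_a) = 2×32.1/(16.5×0.5739) = 6.780 m.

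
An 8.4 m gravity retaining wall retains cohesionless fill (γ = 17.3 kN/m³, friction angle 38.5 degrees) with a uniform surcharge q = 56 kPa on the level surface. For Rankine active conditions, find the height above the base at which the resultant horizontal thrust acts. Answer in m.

3.41 m

K_a = 0.2327.
Triangular part P₁ = ½K_aγH² = 142.0 at H/3 = 2.800 m; rectangular part P₂ = K_a q H = 109.4 at H/2 = 4.200 m.
ȳ = (P₁·2.800 + P₂·4.200)/(P₁+P₂) = 3.409 m.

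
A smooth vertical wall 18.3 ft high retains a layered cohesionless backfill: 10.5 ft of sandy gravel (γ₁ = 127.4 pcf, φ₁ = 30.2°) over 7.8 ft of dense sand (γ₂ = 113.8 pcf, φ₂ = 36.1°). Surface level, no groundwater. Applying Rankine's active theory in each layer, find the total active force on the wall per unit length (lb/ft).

K_a1 = tan²(45°−30.2°/2) = 0.3307; K_a2 = tan²(45°−36.1°/2) = 0.2585.
Layer 1: σ at base = K_a1 γ₁ h₁ = 442.3 psf; P₁ = ½×442.3×10.5 = 2322.
Layer 2: σ_v at top = γ₁h₁ = 1338; σ_h top = K_a2×1338 = 345.8; σ_h base = K_a2×(1338+113.8×7.8) = 575.2.
P₂ = ½(345.8+575.2)×7.8 = 3592. Total P_a = 2322+3592 = 5914 lb/ft.

5910 lb/ft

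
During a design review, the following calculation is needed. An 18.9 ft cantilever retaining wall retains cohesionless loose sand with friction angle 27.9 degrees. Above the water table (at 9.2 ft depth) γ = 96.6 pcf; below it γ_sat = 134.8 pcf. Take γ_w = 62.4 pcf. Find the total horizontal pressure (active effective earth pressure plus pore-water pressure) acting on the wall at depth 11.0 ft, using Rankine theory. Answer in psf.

K_a = (1 − sin φ)/(1 + sin φ) = 0.3625.
γ' = 134.8 − 62.4 = 72.40 pcf.
Effective vertical stress at 11.0 ft: σ'_v = 96.6×9.2 + 72.40×1.80 = 1019 psf.
σ'_h = K_a σ'_v = 0.3625 × 1019 = 369.4 psf; u = γ_w × 1.80 = 112.3 psf.
Total σ_h = 369.4 + 112.3 = 481.7 psf.

482 psf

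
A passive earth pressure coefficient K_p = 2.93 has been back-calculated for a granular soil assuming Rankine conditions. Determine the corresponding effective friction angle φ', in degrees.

K_p = (1+sin φ)/(1−sin φ) ⇒ sin φ = (K_p − 1)/(K_p + 1) = 0.4911.
φ = arcsin(0.4911) = 29.41°.

29.4°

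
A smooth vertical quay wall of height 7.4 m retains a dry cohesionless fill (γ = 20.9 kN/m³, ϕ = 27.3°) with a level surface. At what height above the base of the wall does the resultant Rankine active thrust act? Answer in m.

2.47 m

K_a = 0.3711.
The pressure distribution is triangular, so the resultant acts at H/3 above the base = 7.4/3 = 2.467 m.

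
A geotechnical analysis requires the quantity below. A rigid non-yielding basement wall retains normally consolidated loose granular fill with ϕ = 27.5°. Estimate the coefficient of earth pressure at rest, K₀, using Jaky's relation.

K₀ = 1 − sin φ' = 1 − sin 27.5° = 0.5383.

0.538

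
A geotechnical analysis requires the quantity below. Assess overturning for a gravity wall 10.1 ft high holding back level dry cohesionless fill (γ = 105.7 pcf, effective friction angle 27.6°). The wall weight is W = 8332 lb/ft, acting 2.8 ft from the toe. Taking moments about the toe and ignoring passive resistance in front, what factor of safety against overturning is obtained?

K_a = tan²(45° − 27.6°/2) = 0.3668.
P_a = ½K_aγH² = 0.5×0.3668×105.7×10.1² = 1977 lb/ft, acting at H/3 = 3.367 ft above the base.
Overturning moment M_o = P_a × H/3 = 1977 × 3.367 = 6657.
Resisting moment M_r = W × 2.8 = 8332 × 2.8 = 23330.
FS_overturning = M_r/M_o = 23330/6657 = 3.504.

3.50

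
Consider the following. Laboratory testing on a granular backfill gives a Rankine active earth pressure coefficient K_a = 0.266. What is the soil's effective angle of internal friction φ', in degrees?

35.4°

K_a = tan²(45° − φ/2) ⇒ 45° − φ/2 = arctan(√0.266) = 27.28°.
φ = 2(45° − 27.28°) = 35.43°.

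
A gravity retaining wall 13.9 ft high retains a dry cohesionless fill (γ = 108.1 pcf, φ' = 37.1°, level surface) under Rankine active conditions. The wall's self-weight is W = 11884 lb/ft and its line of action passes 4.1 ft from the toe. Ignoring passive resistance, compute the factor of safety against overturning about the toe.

K_a = tan²(45° − 37.1°/2) = 0.2475.
P_a = ½K_aγH² = 0.5×0.2475×108.1×13.9² = 2585 lb/ft, acting at H/3 = 4.633 ft above the base.
Overturning moment M_o = P_a × H/3 = 2585 × 4.633 = 11980.
Resisting moment M_r = W × 4.1 = 11884 × 4.1 = 48720.
FS_overturning = M_r/M_o = 48720/11980 = 4.069.

4.07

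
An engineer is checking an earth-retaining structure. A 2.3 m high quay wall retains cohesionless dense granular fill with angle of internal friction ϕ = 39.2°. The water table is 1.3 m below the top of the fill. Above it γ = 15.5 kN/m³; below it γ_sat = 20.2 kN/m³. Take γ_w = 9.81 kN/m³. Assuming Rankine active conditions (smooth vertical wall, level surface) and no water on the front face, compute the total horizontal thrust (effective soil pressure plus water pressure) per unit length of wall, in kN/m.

K_a = tan²(45° − φ/2) = 0.2255.
γ' = 20.2 − 9.81 = 10.39 kN/m³. Depth below WT = 1.0 m.
σ'_h at WT = K_a γ d_w = 4.543 kPa; at base = 4.543 + K_a γ' × 1.0 = 6.886 kPa.
P₁ (0–1.3 m) = ½×4.543×1.3 = 2.953. P₂ (1.3–2.3 m) = ½(4.543+6.886)×1.0 = 5.714.
P_w = ½ γ_w h₂² = 0.5×9.81×1.0² = 4.905. Total = 2.953+5.714+4.905 = 13.57 kN/m.

13.6 kN/m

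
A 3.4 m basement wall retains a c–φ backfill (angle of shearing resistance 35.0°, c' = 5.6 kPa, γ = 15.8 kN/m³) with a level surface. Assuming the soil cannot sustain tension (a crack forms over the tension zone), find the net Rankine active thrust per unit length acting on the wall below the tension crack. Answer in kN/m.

8.89 kN/m

K_a = 0.2710; √K_a = 0.5206.
Tension-crack depth z_c = 2c/(γ√K_a) = 2×5.6/(15.8×0.5206) = 1.362 m.
σ_a at base = K_a γ H − 2c√K_a = 0.2710×15.8×3.4 − 2×5.6×0.5206 = 8.727 kPa.
P_a = ½ × 8.727 × (H − z_c) = 0.5×8.727×2.038 = 8.894 kN/m.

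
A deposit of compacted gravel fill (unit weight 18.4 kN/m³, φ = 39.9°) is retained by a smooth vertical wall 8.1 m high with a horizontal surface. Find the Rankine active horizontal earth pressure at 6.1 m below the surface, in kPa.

24.5 kPa

K_a = (1 − sin φ)/(1 + sin φ) = 0.2184.
σ_h = K_a γ z = 0.2184 × 18.4 × 6.1 = 24.52 kPa.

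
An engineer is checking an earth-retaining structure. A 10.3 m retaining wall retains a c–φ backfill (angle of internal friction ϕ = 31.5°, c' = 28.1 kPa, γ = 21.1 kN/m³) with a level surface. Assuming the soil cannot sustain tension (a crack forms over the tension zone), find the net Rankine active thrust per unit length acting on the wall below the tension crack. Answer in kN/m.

102 kN/m

K_a = 0.3136; √K_a = 0.5600.
Tension-crack depth z_c = 2c/(γ√K_a) = 2×28.1/(21.1×0.5600) = 4.756 m.
σ_a at base = K_a γ H − 2c√K_a = 0.3136×21.1×10.3 − 2×28.1×0.5600 = 36.69 kPa.
P_a = ½ × 36.69 × (H − z_c) = 0.5×36.69×5.544 = 101.7 kN/m.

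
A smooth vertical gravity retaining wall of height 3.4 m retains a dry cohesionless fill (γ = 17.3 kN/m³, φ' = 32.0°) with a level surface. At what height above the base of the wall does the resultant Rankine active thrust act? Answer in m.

1.13 m

K_a = 0.3073.
The pressure distribution is triangular, so the resultant acts at H/3 above the base = 3.4/3 = 1.133 m.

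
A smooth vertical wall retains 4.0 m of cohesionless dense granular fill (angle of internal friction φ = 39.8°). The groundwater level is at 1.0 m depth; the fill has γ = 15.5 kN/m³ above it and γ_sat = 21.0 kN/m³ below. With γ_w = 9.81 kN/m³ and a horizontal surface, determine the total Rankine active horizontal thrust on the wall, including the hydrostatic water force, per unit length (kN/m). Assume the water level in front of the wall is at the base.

K_a = tan²(45° − φ/2) = 0.2194.
γ' = 21.0 − 9.81 = 11.19 kN/m³. Depth below WT = 3.0 m.
σ'_h at WT = K_a γ d_w = 3.401 kPa; at base = 3.401 + K_a γ' × 3.0 = 10.77 kPa.
P₁ (0–1.0 m) = ½×3.401×1.0 = 1.701. P₂ (1.0–4.0 m) = ½(3.401+10.77)×3.0 = 21.25.
P_w = ½ γ_w h₂² = 0.5×9.81×3.0² = 44.14. Total = 1.701+21.25+44.14 = 67.10 kN/m.

67.1 kN/m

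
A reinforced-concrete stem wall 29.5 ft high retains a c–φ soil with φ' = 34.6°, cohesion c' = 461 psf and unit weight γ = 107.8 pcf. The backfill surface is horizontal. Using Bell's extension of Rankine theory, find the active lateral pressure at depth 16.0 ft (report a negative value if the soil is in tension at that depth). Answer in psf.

-8.64 psf

K_a = (1 − sin φ)/(1 + sin φ) = 0.2756.
σ_a = K_a γ z − 2c√K_a = 0.2756×107.8×16.0 − 2×461×0.5250 = -8.642 psf.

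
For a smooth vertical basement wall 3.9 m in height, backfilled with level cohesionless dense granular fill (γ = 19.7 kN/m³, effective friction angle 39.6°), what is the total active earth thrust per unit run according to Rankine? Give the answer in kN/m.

33.2 kN/m

K_a = tan²(45° − φ/2) = 0.2214.
P_a = ½ K_a γ H² = 0.5 × 0.2214 × 19.7 × 3.9² = 33.17 kN/m.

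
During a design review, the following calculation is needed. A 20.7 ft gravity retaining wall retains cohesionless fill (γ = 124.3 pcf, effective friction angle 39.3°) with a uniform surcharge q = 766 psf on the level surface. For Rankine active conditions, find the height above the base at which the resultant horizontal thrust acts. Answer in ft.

8.19 ft

K_a = 0.2245.
Triangular part P₁ = ½K_aγH² = 5977 at H/3 = 6.900 ft; rectangular part P₂ = K_a q H = 3559 at H/2 = 10.35 ft.
ȳ = (P₁·6.900 + P₂·10.35)/(P₁+P₂) = 8.188 ft.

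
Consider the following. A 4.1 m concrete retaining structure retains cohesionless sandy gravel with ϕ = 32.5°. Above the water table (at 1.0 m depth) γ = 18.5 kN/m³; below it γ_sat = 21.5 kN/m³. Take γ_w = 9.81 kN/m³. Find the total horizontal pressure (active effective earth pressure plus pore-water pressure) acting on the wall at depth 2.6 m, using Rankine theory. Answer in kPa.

K_a = (1 − sin φ)/(1 + sin φ) = 0.3010.
γ' = 21.5 − 9.81 = 11.69 kN/m³.
Effective vertical stress at 2.6 m: σ'_v = 18.5×1.0 + 11.69×1.60 = 37.20 kPa.
σ'_h = K_a σ'_v = 0.3010 × 37.20 = 11.20 kPa; u = γ_w × 1.60 = 15.70 kPa.
Total σ_h = 11.20 + 15.70 = 26.89 kPa.

26.9 kPa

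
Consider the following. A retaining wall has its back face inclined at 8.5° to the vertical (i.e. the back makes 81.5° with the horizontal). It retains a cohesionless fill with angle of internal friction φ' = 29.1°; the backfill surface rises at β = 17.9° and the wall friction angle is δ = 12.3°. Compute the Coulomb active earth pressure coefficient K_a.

K_a = sin²(α+φ) / [sin²α · sin(α−δ) · (1 + √{sin(φ+δ)sin(φ−β) / (sin(α−δ)sin(α+β))})²].
With α = 81.5°, φ = 29.1°, δ = 12.3°, β = 17.9°: K_a = 0.5082.

0.508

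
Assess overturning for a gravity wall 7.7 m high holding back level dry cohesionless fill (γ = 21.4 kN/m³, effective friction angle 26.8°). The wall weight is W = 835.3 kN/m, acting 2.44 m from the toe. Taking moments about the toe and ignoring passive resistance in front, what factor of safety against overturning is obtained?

K_a = tan²(45° − 26.8°/2) = 0.3785.
P_a = ½K_aγH² = 0.5×0.3785×21.4×7.7² = 240.1 kN/m, acting at H/3 = 2.567 m above the base.
Overturning moment M_o = P_a × H/3 = 240.1 × 2.567 = 616.3.
Resisting moment M_r = W × 2.44 = 835.3 × 2.44 = 2038.
FS_overturning = M_r/M_o = 2038/616.3 = 3.307.

3.31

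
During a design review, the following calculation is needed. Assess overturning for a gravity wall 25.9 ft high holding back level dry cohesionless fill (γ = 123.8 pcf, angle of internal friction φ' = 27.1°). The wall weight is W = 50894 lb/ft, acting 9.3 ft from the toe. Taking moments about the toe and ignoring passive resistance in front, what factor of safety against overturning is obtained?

K_a = tan²(45° − 27.1°/2) = 0.3741.
P_a = ½K_aγH² = 0.5×0.3741×123.8×25.9² = 15530 lb/ft, acting at H/3 = 8.633 ft above the base.
Overturning moment M_o = P_a × H/3 = 15530 × 8.633 = 134100.
Resisting moment M_r = W × 9.3 = 50894 × 9.3 = 473300.
FS_overturning = M_r/M_o = 473300/134100 = 3.530.

3.53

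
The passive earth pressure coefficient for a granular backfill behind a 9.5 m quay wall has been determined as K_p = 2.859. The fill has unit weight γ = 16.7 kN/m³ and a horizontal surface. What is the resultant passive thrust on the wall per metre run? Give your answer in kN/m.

2150 kN/m

P = ½ K_p γ H² = 0.5 × 2.859 × 16.7 × 9.5² = 2155 kN/m.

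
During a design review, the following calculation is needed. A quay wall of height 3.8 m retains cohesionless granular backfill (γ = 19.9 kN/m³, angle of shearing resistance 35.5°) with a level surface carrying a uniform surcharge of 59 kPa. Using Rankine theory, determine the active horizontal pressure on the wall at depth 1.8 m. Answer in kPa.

K_a = (1 − sin φ)/(1 + sin φ) = 0.2653.
σ_v = γz + q = 19.9 × 1.8 + 59 = 94.82 kPa.
σ_h = K_a σ_v = 0.2653 × 94.82 = 25.15 kPa.

25.2 kPa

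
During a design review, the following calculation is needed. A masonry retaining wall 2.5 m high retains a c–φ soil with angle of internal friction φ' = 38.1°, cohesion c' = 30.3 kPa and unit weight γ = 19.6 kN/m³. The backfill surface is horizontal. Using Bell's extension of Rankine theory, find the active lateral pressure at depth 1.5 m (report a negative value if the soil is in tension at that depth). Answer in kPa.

K_a = (1 − sin φ)/(1 + sin φ) = 0.2368.
σ_a = K_a γ z − 2c√K_a = 0.2368×19.6×1.5 − 2×30.3×0.4867 = -22.53 kPa.

-22.5 kPa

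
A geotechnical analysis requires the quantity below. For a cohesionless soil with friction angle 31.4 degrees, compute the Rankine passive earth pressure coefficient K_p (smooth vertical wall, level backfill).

K_p = (1 + sin φ)/(1 − sin φ) = tan²(45° + 31.4°/2) = 3.175.

3.18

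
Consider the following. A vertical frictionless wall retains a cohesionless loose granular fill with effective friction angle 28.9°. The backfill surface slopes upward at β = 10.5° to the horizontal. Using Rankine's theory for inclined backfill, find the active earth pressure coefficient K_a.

0.368

K_a = cos β · (cos β − √(cos²β − cos²φ)) / (cos β + √(cos²β − cos²φ)).
cos β = 0.9833, cos φ = 0.8755, √(cos²β − cos²φ) = 0.4476.
K_a = 0.9833 × (0.9833 − 0.4476)/(0.9833 + 0.4476) = 0.3681.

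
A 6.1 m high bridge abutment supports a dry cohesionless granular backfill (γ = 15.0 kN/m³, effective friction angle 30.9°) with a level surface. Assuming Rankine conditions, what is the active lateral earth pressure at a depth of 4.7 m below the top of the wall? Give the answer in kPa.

K_a = (1 − sin φ)/(1 + sin φ) = 0.3214.
σ_h = K_a γ z = 0.3214 × 15.0 × 4.7 = 22.66 kPa.

22.7 kPa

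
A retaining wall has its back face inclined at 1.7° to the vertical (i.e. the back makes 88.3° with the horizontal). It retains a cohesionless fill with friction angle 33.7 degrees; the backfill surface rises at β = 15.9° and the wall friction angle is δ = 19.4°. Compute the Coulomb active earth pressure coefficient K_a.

0.334

K_a = sin²(α+φ) / [sin²α · sin(α−δ) · (1 + √{sin(φ+δ)sin(φ−β) / (sin(α−δ)sin(α+β))})²].
With α = 88.3°, φ = 33.7°, δ = 19.4°, β = 15.9°: K_a = 0.3340.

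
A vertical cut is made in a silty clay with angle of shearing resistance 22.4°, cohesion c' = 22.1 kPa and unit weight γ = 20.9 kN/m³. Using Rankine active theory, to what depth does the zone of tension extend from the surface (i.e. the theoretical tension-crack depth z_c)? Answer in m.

3.16 m

K_a = tan²(45° − 22.4°/2) = 0.4482; √K_a = 0.6694.
The active pressure is zero where K_a γ z = 2c√K_a, so z_c = 2c/(γ√K_a) = 2×22.1/(20.9×0.6694) = 3.159 m.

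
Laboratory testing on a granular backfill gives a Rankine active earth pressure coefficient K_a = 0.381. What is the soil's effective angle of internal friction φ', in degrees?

26.6°

K_a = tan²(45° − φ/2) ⇒ 45° − φ/2 = arctan(√0.381) = 31.69°.
φ = 2(45° − 31.69°) = 26.63°.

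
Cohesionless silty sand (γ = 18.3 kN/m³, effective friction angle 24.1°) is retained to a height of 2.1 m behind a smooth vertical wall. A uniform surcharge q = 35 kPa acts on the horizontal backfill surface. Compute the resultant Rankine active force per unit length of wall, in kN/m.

K_a = tan²(45° − φ/2) = 0.4201.
Soil triangle: ½ K_a γ H² = 0.5×0.4201×18.3×2.1² = 16.95 kN/m.
Surcharge rectangle: K_a q H = 0.4201×35×2.1 = 30.88 kN/m.
Total = 16.95 + 30.88 = 47.83 kN/m.

47.8 kN/m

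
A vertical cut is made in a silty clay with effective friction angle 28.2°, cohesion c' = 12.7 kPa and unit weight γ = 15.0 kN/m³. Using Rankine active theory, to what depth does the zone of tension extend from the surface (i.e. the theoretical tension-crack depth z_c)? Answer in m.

2.83 m

K_a = tan²(45° − 28.2°/2) = 0.3582; √K_a = 0.5985.
The active pressure is zero where K_a γ z = 2c√K_a, so z_c = 2c/(γ√K_a) = 2×12.7/(15.0×0.5985) = 2.829 m.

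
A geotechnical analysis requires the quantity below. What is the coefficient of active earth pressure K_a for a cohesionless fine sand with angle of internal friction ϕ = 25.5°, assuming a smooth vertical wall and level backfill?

K_a = tan²(45° − φ/2) = tan²(32.25°) = 0.3981.

0.398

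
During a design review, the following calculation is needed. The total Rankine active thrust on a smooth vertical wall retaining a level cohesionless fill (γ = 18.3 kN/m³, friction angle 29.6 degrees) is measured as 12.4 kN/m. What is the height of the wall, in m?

2.00 m

K_a = 0.3387. P_a = ½ K_a γ H² ⇒ H = √(2P_a/(K_a γ)).
H = √(2×12.4/(0.3387×18.3)) = 2.000 m.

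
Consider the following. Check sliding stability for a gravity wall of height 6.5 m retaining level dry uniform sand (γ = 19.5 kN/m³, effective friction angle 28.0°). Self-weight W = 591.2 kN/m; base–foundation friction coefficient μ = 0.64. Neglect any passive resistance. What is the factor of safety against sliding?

2.54

K_a = tan²(45° − 28.0°/2) = 0.3610.
P_a = ½K_aγH² = 0.5×0.3610×19.5×6.5² = 148.7 kN/m, acting at H/3 = 2.167 m above the base.
FS_sliding = μW / P_a = 0.64×591.2 / 148.7 = 2.544.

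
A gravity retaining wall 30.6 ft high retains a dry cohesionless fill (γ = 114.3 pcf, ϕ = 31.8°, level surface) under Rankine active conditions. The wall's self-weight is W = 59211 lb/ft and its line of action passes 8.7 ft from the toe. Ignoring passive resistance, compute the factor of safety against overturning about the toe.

3.05

K_a = tan²(45° − 31.8°/2) = 0.3098.
P_a = ½K_aγH² = 0.5×0.3098×114.3×30.6² = 16580 lb/ft, acting at H/3 = 10.20 ft above the base.
Overturning moment M_o = P_a × H/3 = 16580 × 10.20 = 169100.
Resisting moment M_r = W × 8.7 = 59211 × 8.7 = 515100.
FS_overturning = M_r/M_o = 515100/169100 = 3.046.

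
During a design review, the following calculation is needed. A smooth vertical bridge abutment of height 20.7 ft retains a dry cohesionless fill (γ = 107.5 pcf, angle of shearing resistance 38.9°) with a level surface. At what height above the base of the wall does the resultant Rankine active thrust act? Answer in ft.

6.90 ft

K_a = 0.2285.
The pressure distribution is triangular, so the resultant acts at H/3 above the base = 20.7/3 = 6.900 ft.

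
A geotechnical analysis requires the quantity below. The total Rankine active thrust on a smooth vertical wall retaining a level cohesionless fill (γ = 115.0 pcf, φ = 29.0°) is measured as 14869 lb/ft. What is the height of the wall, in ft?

K_a = 0.3470. P_a = ½ K_a γ H² ⇒ H = √(2P_a/(K_a γ)).
H = √(2×14869/(0.3470×115.0)) = 27.30 ft.

27.3 ft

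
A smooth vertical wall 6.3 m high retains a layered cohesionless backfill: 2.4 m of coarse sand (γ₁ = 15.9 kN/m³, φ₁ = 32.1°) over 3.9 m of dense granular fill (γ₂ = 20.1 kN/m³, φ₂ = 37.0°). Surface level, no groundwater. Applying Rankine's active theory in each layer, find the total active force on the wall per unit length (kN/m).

K_a1 = tan²(45°−32.1°/2) = 0.3060; K_a2 = tan²(45°−37.0°/2) = 0.2486.
Layer 1: σ at base = K_a1 γ₁ h₁ = 11.68 kPa; P₁ = ½×11.68×2.4 = 14.01.
Layer 2: σ_v at top = γ₁h₁ = 38.16; σ_h top = K_a2×38.16 = 9.486; σ_h base = K_a2×(38.16+20.1×3.9) = 28.97.
P₂ = ½(9.486+28.97)×3.9 = 74.99. Total P_a = 14.01+74.99 = 89.01 kN/m.

89.0 kN/m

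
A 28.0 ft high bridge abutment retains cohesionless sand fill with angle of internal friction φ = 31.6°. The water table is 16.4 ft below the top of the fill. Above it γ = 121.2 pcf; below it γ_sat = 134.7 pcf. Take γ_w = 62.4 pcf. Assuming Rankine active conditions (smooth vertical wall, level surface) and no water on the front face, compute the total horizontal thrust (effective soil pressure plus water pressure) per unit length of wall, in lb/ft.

K_a = tan²(45° − φ/2) = 0.3123.
γ' = 134.7 − 62.4 = 72.30 pcf. Depth below WT = 11.6 ft.
σ'_h at WT = K_a γ d_w = 620.8 psf; at base = 620.8 + K_a γ' × 11.6 = 882.8 psf.
P₁ (0–16.4 ft) = ½×620.8×16.4 = 5091. P₂ (16.4–28.0 ft) = ½(620.8+882.8)×11.6 = 8721.
P_w = ½ γ_w h₂² = 0.5×62.4×11.6² = 4198. Total = 5091+8721+4198 = 18010 lb/ft.

18000 lb/ft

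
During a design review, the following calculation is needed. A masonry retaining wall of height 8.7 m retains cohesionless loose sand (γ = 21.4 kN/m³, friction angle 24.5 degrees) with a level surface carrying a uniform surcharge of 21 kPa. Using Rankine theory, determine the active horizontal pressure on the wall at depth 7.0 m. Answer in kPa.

70.7 kPa

K_a = (1 − sin φ)/(1 + sin φ) = 0.4137.
σ_v = γz + q = 21.4 × 7.0 + 21 = 170.8 kPa.
σ_h = K_a σ_v = 0.4137 × 170.8 = 70.67 kPa.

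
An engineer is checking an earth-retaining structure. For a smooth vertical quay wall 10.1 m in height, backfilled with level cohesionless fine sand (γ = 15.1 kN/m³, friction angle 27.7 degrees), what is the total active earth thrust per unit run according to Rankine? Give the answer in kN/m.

K_a = tan²(45° − φ/2) = 0.3653.
P_a = ½ K_a γ H² = 0.5 × 0.3653 × 15.1 × 10.1² = 281.4 kN/m.

281 kN/m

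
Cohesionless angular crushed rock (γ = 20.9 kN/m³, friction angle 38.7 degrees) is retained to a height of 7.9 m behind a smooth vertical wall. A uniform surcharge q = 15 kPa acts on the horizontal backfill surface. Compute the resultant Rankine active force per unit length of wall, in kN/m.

178 kN/m

K_a = tan²(45° − φ/2) = 0.2306.
Soil triangle: ½ K_a γ H² = 0.5×0.2306×20.9×7.9² = 150.4 kN/m.
Surcharge rectangle: K_a q H = 0.2306×15×7.9 = 27.32 kN/m.
Total = 150.4 + 27.32 = 177.7 kN/m.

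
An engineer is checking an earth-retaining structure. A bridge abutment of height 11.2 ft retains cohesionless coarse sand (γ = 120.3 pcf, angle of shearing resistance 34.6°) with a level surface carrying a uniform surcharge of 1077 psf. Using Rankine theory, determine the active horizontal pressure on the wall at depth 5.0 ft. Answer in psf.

463 psf

K_a = (1 − sin φ)/(1 + sin φ) = 0.2756.
σ_v = γz + q = 120.3 × 5.0 + 1077 = 1678 psf.
σ_h = K_a σ_v = 0.2756 × 1678 = 462.7 psf.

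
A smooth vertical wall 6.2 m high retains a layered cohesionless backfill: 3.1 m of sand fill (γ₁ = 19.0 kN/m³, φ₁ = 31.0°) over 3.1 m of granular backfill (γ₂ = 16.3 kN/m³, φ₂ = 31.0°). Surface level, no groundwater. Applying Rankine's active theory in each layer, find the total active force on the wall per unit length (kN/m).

K_a1 = tan²(45°−31.0°/2) = 0.3201; K_a2 = tan²(45°−31.0°/2) = 0.3201.
Layer 1: σ at base = K_a1 γ₁ h₁ = 18.85 kPa; P₁ = ½×18.85×3.1 = 29.22.
Layer 2: σ_v at top = γ₁h₁ = 58.90; σ_h top = K_a2×58.90 = 18.85; σ_h base = K_a2×(58.90+16.3×3.1) = 35.03.
P₂ = ½(18.85+35.03)×3.1 = 83.52. Total P_a = 29.22+83.52 = 112.7 kN/m.

113 kN/m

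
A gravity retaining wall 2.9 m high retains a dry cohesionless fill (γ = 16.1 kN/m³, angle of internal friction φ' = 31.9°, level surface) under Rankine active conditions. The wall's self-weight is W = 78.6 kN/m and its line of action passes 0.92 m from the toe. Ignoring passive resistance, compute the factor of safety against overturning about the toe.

K_a = tan²(45° − 31.9°/2) = 0.3085.
P_a = ½K_aγH² = 0.5×0.3085×16.1×2.9² = 20.89 kN/m, acting at H/3 = 0.9667 m above the base.
Overturning moment M_o = P_a × H/3 = 20.89 × 0.9667 = 20.19.
Resisting moment M_r = W × 0.92 = 78.6 × 0.92 = 72.31.
FS_overturning = M_r/M_o = 72.31/20.19 = 3.581.

3.58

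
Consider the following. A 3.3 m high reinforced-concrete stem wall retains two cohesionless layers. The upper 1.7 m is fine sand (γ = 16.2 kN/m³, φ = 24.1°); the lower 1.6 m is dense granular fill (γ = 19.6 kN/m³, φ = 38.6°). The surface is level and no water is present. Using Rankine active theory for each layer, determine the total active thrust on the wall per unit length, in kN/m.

25.9 kN/m

K_a1 = tan²(45°−24.1°/2) = 0.4201; K_a2 = tan²(45°−38.6°/2) = 0.2316.
Layer 1: σ at base = K_a1 γ₁ h₁ = 11.57 kPa; P₁ = ½×11.57×1.7 = 9.835.
Layer 2: σ_v at top = γ₁h₁ = 27.54; σ_h top = K_a2×27.54 = 6.379; σ_h base = K_a2×(27.54+19.6×1.6) = 13.64.
P₂ = ½(6.379+13.64)×1.6 = 16.02. Total P_a = 9.835+16.02 = 25.85 kN/m.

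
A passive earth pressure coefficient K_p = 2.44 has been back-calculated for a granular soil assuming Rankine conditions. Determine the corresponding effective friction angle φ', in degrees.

K_p = (1+sin φ)/(1−sin φ) ⇒ sin φ = (K_p − 1)/(K_p + 1) = 0.4186.
φ = arcsin(0.4186) = 24.75°.

24.7°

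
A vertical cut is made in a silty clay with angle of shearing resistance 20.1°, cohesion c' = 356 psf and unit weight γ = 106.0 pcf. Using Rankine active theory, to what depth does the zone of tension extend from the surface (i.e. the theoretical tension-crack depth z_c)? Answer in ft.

K_a = tan²(45° − 20.1°/2) = 0.4885; √K_a = 0.6989.
The active pressure is zero where K_a γ z = 2c√K_a, so z_c = 2c/(γ√K_a) = 2×356/(106.0×0.6989) = 9.611 ft.

9.61 ft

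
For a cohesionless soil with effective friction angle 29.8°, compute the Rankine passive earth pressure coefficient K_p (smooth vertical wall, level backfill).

K_p = (1 + sin φ)/(1 − sin φ) = tan²(45° + 29.8°/2) = 2.976.

2.98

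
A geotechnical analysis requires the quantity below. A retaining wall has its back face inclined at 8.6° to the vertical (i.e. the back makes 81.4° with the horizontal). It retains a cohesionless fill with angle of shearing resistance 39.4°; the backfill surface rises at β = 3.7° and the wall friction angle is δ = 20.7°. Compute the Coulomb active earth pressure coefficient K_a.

K_a = sin²(α+φ) / [sin²α · sin(α−δ) · (1 + √{sin(φ+δ)sin(φ−β) / (sin(α−δ)sin(α+β))})²].
With α = 81.4°, φ = 39.4°, δ = 20.7°, β = 3.7°: K_a = 0.2784.

0.278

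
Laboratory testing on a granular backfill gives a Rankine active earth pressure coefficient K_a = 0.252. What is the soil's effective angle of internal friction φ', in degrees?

36.7°

K_a = tan²(45° − φ/2) ⇒ 45° − φ/2 = arctan(√0.252) = 26.66°.
φ = 2(45° − 26.66°) = 36.69°.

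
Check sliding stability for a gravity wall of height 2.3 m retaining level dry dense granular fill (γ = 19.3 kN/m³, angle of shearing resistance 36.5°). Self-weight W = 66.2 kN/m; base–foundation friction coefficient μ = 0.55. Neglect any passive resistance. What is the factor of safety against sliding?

2.81

K_a = tan²(45° − 36.5°/2) = 0.2541.
P_a = ½K_aγH² = 0.5×0.2541×19.3×2.3² = 12.97 kN/m, acting at H/3 = 0.7667 m above the base.
FS_sliding = μW / P_a = 0.55×66.2 / 12.97 = 2.807.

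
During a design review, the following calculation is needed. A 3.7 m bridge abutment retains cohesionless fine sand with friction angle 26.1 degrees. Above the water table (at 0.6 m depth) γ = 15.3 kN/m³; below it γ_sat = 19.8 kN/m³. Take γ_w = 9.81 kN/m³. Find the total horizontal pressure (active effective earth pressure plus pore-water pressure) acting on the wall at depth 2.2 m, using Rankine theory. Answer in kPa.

25.5 kPa

K_a = (1 − sin φ)/(1 + sin φ) = 0.3889.
γ' = 19.8 − 9.81 = 9.990 kN/m³.
Effective vertical stress at 2.2 m: σ'_v = 15.3×0.6 + 9.990×1.60 = 25.16 kPa.
σ'_h = K_a σ'_v = 0.3889 × 25.16 = 9.787 kPa; u = γ_w × 1.60 = 15.70 kPa.
Total σ_h = 9.787 + 15.70 = 25.48 kPa.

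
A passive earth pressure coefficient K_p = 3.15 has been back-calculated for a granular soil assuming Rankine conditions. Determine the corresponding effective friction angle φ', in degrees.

K_p = (1+sin φ)/(1−sin φ) ⇒ sin φ = (K_p − 1)/(K_p + 1) = 0.5181.
φ = arcsin(0.5181) = 31.20°.

31.2°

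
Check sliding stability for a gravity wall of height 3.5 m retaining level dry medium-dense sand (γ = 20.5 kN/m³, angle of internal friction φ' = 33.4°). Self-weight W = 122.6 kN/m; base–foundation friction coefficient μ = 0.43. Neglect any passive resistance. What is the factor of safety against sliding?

K_a = tan²(45° − 33.4°/2) = 0.2899.
P_a = ½K_aγH² = 0.5×0.2899×20.5×3.5² = 36.40 kN/m, acting at H/3 = 1.167 m above the base.
FS_sliding = μW / P_a = 0.43×122.6 / 36.40 = 1.448.

1.45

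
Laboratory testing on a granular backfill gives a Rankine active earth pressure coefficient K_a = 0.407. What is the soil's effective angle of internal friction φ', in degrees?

24.9°

K_a = tan²(45° − φ/2) ⇒ 45° − φ/2 = arctan(√0.407) = 32.54°.
φ = 2(45° − 32.54°) = 24.93°.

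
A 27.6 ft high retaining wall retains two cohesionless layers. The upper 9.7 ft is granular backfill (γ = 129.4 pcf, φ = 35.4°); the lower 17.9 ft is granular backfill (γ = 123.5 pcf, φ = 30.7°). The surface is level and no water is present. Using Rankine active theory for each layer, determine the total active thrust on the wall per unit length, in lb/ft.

K_a1 = tan²(45°−35.4°/2) = 0.2664; K_a2 = tan²(45°−30.7°/2) = 0.3240.
Layer 1: σ at base = K_a1 γ₁ h₁ = 334.4 psf; P₁ = ½×334.4×9.7 = 1622.
Layer 2: σ_v at top = γ₁h₁ = 1255; σ_h top = K_a2×1255 = 406.7; σ_h base = K_a2×(1255+123.5×17.9) = 1123.
P₂ = ½(406.7+1123)×17.9 = 13690. Total P_a = 1622+13690 = 15310 lb/ft.

15300 lb/ft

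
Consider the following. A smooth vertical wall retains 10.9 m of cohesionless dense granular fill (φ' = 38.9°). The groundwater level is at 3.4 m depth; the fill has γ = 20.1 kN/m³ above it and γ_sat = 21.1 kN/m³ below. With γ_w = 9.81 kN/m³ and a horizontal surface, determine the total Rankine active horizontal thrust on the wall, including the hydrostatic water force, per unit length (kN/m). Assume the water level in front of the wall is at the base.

492 kN/m

K_a = tan²(45° − φ/2) = 0.2285.
γ' = 21.1 − 9.81 = 11.29 kN/m³. Depth below WT = 7.5 m.
σ'_h at WT = K_a γ d_w = 15.62 kPa; at base = 15.62 + K_a γ' × 7.5 = 34.97 kPa.
P₁ (0–3.4 m) = ½×15.62×3.4 = 26.55. P₂ (3.4–10.9 m) = ½(15.62+34.97)×7.5 = 189.7.
P_w = ½ γ_w h₂² = 0.5×9.81×7.5² = 275.9. Total = 26.55+189.7+275.9 = 492.2 kN/m.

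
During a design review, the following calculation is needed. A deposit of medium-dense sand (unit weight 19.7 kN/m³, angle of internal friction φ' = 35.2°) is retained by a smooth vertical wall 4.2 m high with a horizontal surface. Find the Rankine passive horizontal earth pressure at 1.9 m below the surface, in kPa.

K_p = (1 + sin φ)/(1 − sin φ) = 3.722.
σ_h = K_p γ z = 3.722 × 19.7 × 1.9 = 139.3 kPa.

139 kPa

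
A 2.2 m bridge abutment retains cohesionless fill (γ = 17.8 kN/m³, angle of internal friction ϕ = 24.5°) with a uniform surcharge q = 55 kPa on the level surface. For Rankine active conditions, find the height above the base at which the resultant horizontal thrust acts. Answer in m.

K_a = 0.4137.
Triangular part P₁ = ½K_aγH² = 17.82 at H/3 = 0.7333 m; rectangular part P₂ = K_a q H = 50.06 at H/2 = 1.100 m.
ȳ = (P₁·0.7333 + P₂·1.100)/(P₁+P₂) = 1.004 m.

1.00 m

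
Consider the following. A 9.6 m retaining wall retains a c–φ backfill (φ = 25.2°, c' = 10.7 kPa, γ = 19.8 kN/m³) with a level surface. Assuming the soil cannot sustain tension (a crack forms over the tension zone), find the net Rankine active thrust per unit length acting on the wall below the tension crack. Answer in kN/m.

K_a = 0.4027; √K_a = 0.6346.
Tension-crack depth z_c = 2c/(γ√K_a) = 2×10.7/(19.8×0.6346) = 1.703 m.
σ_a at base = K_a γ H − 2c√K_a = 0.4027×19.8×9.6 − 2×10.7×0.6346 = 62.97 kPa.
P_a = ½ × 62.97 × (H − z_c) = 0.5×62.97×7.897 = 248.6 kN/m.

249 kN/m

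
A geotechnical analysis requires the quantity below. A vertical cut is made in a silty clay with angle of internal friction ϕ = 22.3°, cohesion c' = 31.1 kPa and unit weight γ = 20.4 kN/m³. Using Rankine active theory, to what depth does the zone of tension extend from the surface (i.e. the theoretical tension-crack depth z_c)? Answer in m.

4.55 m

K_a = tan²(45° − 22.3°/2) = 0.4498; √K_a = 0.6707.
The active pressure is zero where K_a γ z = 2c√K_a, so z_c = 2c/(γ√K_a) = 2×31.1/(20.4×0.6707) = 4.546 m.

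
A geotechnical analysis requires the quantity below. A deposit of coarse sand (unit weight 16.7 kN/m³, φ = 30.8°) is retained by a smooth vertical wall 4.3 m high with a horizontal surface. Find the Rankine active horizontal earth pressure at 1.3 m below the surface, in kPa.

7.01 kPa

K_a = (1 − sin φ)/(1 + sin φ) = 0.3227.
σ_h = K_a γ z = 0.3227 × 16.7 × 1.3 = 7.006 kPa.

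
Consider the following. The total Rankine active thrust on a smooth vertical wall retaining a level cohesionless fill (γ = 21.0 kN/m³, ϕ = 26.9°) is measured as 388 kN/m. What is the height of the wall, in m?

K_a = 0.3770. P_a = ½ K_a γ H² ⇒ H = √(2P_a/(K_a γ)).
H = √(2×388/(0.3770×21.0)) = 9.900 m.

9.90 m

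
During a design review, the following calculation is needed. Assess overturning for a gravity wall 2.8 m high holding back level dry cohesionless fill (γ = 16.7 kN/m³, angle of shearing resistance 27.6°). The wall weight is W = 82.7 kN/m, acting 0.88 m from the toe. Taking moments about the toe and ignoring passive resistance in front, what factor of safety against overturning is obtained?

K_a = tan²(45° − 27.6°/2) = 0.3668.
P_a = ½K_aγH² = 0.5×0.3668×16.7×2.8² = 24.01 kN/m, acting at H/3 = 0.9333 m above the base.
Overturning moment M_o = P_a × H/3 = 24.01 × 0.9333 = 22.41.
Resisting moment M_r = W × 0.88 = 82.7 × 0.88 = 72.78.
FS_overturning = M_r/M_o = 72.78/22.41 = 3.247.

3.25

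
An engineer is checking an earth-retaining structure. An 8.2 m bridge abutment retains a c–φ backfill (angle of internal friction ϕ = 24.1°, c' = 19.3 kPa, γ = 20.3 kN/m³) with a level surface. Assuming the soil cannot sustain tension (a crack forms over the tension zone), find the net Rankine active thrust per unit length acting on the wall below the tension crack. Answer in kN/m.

K_a = 0.4201; √K_a = 0.6482.
Tension-crack depth z_c = 2c/(γ√K_a) = 2×19.3/(20.3×0.6482) = 2.934 m.
σ_a at base = K_a γ H − 2c√K_a = 0.4201×20.3×8.2 − 2×19.3×0.6482 = 44.91 kPa.
P_a = ½ × 44.91 × (H − z_c) = 0.5×44.91×5.266 = 118.3 kN/m.

118 kN/m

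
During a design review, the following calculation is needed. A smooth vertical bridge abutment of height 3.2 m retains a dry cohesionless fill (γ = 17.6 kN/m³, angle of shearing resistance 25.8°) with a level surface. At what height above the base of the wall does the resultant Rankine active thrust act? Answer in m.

1.07 m

K_a = 0.3935.
The pressure distribution is triangular, so the resultant acts at H/3 above the base = 3.2/3 = 1.067 m.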